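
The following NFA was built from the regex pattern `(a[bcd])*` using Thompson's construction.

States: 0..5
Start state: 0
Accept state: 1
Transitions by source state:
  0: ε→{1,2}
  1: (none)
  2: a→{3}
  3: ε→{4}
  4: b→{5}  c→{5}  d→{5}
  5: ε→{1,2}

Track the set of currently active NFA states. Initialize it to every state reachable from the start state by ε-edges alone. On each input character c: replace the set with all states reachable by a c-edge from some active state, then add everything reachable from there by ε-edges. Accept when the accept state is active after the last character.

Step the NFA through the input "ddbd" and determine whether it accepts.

Answer: REJECT

Trace:
S₀ = ε-closure({0}) = {0,1,2}
'd' @ 1: {}  — no active states
rest 'dbd' ignored (set empty)
end set {} — state 1 not in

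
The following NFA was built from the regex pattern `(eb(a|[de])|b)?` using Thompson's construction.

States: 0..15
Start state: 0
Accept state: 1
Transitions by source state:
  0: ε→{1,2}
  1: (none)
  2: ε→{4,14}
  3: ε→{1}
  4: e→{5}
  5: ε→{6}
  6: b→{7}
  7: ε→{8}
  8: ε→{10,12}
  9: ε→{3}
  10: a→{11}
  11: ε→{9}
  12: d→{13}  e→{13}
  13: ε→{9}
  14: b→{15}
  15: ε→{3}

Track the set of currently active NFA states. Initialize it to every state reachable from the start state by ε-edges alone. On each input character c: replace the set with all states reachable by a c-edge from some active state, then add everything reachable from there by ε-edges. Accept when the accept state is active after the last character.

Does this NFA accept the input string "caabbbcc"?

Answer: REJECT

Derivation:
start: ε-closure({0}) = {0,1,2,4,14}
'c' @ 1: {}  — no active states
rest 'aabbbcc' ignored (set empty)
final: {}; accept 1 not in set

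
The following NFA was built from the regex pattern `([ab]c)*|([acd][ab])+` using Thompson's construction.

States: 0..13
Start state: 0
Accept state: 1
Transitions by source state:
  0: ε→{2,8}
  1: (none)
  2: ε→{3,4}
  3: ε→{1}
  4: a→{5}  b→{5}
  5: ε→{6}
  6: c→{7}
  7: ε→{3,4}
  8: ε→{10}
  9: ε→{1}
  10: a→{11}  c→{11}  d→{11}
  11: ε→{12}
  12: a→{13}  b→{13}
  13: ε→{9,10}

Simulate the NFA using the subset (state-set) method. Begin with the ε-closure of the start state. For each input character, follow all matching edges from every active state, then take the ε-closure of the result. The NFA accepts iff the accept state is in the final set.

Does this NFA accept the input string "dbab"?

Answer: ACCEPT

Trace:
S₀ = ε-closure({0}) = {0,1,2,3,4,8,10}
'd' @ 1: {11,12}
'b' @ 2: {1,9,10,13}  (accept∈set)
'a' @ 3: {11,12}
'b' @ 4: {1,9,10,13}  (accept∈set)
after full input: {1,9,10,13}  (accept=1 in)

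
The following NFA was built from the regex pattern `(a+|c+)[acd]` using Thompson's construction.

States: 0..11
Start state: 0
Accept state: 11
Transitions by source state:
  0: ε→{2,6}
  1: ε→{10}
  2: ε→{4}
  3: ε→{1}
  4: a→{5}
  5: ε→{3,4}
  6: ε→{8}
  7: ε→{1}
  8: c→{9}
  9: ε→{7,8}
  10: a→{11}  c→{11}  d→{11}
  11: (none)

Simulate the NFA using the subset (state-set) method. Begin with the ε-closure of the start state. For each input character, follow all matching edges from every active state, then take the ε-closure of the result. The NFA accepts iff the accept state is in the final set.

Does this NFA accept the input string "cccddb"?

initial (ε-close {0}): {0,2,4,6,8}
'c' @ 1: {1,7,8,9,10}
'c' @ 2: {1,7,8,9,10,11}  ✓accept
'c' @ 3: {1,7,8,9,10,11}  ✓accept
'd' @ 4: {11}  ✓accept
'd' @ 5: {}  — no active states
rest 'b' ignored (set empty)
after full input: {}  (accept=11 not in)

Answer: REJECT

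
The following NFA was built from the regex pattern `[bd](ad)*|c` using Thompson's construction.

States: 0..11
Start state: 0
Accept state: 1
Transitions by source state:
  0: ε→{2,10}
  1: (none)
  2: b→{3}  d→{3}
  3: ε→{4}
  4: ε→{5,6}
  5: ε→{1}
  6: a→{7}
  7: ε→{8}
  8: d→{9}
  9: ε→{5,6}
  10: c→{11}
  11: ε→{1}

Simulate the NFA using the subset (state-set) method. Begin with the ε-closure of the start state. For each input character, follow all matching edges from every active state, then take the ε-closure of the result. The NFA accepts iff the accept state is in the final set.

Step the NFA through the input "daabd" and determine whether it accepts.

Answer: REJECT

Derivation:
initial (ε-close {0}): {0,2,10}
'd' @ 1: {1,3,4,5,6}  [accepting]
'a' @ 2: {7,8}
'a' @ 3: {}  — state set empty
rest 'bd' ignored (set empty)
end set {} — state 1 not in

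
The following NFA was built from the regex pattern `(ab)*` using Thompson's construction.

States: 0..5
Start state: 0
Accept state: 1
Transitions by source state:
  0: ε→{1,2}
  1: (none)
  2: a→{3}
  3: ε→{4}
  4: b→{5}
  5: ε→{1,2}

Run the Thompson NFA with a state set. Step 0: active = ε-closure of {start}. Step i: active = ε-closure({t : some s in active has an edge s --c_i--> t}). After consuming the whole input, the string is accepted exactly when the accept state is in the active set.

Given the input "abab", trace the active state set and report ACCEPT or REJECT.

Answer: ACCEPT

Derivation:
S₀ = ε-closure({0}) = {0,1,2}
'a' @ 1: {3,4}
'b' @ 2: {1,2,5}  ✓accept
'a' @ 3: {3,4}
'b' @ 4: {1,2,5}  ✓accept
after full input: {1,2,5}  (accept=1 in)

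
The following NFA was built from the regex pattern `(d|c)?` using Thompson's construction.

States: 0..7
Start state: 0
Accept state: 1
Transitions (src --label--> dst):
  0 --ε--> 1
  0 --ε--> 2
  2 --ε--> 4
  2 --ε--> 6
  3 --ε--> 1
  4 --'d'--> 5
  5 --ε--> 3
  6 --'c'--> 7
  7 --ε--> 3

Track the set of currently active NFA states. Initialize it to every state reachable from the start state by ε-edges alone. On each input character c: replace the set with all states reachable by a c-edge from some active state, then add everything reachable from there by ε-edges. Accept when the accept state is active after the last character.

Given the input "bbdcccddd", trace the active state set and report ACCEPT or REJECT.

S₀ = ε-closure({0}) = {0,1,2,4,6}
'b' @ 1: {}  — no active states
rest 'bdcccddd' ignored (set empty)
end set {} — state 1 not in

Answer: REJECT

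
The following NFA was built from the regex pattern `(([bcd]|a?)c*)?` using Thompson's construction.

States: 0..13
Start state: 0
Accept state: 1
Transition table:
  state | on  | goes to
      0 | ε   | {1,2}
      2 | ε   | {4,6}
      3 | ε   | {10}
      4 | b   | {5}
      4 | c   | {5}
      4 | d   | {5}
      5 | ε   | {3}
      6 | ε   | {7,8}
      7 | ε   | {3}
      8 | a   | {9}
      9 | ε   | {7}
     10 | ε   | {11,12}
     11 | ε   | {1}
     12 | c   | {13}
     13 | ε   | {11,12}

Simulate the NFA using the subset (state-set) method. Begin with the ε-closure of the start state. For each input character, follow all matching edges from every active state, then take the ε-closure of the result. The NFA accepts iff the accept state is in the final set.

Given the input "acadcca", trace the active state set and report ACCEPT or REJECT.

initial (ε-close {0}): {0,1,2,3,4,6,7,8,10,11,12}
'a' @ 1: {1,3,7,9,10,11,12}  (accept∈set)
'c' @ 2: {1,11,12,13}  (accept∈set)
'a' @ 3: {}  — state set empty
rest 'dcca' ignored (set empty)
end set {} — state 1 not in

Answer: REJECT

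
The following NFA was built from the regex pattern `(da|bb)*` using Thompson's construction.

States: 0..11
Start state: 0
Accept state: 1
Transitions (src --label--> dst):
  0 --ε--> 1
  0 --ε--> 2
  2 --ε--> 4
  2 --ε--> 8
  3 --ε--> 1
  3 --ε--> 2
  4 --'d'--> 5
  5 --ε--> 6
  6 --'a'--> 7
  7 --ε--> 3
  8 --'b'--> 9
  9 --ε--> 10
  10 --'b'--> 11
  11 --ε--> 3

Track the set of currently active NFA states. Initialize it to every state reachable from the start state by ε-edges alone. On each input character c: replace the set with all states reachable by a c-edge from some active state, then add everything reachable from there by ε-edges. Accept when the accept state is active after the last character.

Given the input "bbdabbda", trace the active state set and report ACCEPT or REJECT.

initial (ε-close {0}): {0,1,2,4,8}
'b' @ 1: {9,10}
'b' @ 2: {1,2,3,4,8,11}  ✓accept
'd' @ 3: {5,6}
'a' @ 4: {1,2,3,4,7,8}  ✓accept
'b' @ 5: {9,10}
'b' @ 6: {1,2,3,4,8,11}  ✓accept
'd' @ 7: {5,6}
'a' @ 8: {1,2,3,4,7,8}  ✓accept
final: {1,2,3,4,7,8}; accept 1 in set

Answer: ACCEPT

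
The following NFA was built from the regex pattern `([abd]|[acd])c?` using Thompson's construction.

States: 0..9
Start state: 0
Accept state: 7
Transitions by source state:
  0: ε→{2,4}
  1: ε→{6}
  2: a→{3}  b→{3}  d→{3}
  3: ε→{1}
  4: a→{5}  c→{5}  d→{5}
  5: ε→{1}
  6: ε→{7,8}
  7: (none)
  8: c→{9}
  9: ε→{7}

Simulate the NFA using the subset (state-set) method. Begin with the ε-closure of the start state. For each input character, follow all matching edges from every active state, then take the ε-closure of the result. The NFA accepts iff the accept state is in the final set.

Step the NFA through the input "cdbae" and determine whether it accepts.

Answer: REJECT

Derivation:
start: ε-closure({0}) = {0,2,4}
'c' @ 1: {1,5,6,7,8}  [accepting]
'd' @ 2: {}  — dead — no transitions
rest 'bae' ignored (set empty)
after full input: {}  (accept=7 not in)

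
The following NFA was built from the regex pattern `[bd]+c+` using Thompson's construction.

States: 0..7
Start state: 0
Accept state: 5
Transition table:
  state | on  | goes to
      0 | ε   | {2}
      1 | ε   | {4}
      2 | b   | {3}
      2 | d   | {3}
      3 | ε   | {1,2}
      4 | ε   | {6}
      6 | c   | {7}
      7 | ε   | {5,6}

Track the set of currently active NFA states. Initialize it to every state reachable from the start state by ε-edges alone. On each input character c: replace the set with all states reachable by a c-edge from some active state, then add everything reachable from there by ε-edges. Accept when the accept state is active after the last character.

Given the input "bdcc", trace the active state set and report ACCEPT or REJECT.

S₀ = ε-closure({0}) = {0,2}
'b' @ 1: {1,2,3,4,6}
'd' @ 2: {1,2,3,4,6}
'c' @ 3: {5,6,7}  [accepting]
'c' @ 4: {5,6,7}  [accepting]
end set {5,6,7} — state 5 in

Answer: ACCEPT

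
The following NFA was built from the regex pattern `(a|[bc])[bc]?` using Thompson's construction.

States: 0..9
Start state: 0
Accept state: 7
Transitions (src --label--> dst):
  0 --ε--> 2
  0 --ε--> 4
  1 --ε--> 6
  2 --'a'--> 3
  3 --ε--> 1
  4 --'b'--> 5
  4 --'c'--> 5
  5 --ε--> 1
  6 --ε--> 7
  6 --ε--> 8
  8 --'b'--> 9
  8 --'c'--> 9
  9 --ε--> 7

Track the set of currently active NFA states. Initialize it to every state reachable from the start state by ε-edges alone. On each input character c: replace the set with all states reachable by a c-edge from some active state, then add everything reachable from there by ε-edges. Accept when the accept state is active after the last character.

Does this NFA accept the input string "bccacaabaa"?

Answer: REJECT

Derivation:
initial (ε-close {0}): {0,2,4}
'b' @ 1: {1,5,6,7,8}  (accept∈set)
'c' @ 2: {7,9}  (accept∈set)
'c' @ 3: {}  — dead — no transitions
rest 'acaabaa' ignored (set empty)
end set {} — state 7 not in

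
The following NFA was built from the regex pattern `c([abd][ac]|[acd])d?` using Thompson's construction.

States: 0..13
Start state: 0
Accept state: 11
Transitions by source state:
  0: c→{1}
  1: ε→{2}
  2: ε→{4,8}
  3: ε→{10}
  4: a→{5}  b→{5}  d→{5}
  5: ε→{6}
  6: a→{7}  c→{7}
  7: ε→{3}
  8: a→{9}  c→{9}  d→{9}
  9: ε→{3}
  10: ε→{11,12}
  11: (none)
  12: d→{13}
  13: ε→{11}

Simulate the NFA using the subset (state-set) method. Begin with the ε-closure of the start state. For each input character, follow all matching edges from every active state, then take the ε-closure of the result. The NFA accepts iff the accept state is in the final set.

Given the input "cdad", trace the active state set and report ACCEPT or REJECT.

start: ε-closure({0}) = {0}
'c' @ 1: {1,2,4,8}
'd' @ 2: {3,5,6,9,10,11,12}  ✓accept
'a' @ 3: {3,7,10,11,12}  ✓accept
'd' @ 4: {11,13}  ✓accept
end set {11,13} — state 11 in

Answer: ACCEPT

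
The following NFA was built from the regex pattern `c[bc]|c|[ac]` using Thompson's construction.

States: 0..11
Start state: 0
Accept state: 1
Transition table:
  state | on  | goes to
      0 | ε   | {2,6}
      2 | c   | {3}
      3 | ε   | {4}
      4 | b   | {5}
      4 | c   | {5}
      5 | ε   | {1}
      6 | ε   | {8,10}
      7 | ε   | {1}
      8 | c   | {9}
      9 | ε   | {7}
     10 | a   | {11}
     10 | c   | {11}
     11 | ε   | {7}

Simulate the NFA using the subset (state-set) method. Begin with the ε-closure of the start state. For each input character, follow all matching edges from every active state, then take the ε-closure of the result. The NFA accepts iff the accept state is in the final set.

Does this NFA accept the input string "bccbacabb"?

Answer: REJECT

Trace:
S₀ = ε-closure({0}) = {0,2,6,8,10}
'b' @ 1: {}  — dead — no transitions
rest 'ccbacabb' ignored (set empty)
after full input: {}  (accept=1 not in)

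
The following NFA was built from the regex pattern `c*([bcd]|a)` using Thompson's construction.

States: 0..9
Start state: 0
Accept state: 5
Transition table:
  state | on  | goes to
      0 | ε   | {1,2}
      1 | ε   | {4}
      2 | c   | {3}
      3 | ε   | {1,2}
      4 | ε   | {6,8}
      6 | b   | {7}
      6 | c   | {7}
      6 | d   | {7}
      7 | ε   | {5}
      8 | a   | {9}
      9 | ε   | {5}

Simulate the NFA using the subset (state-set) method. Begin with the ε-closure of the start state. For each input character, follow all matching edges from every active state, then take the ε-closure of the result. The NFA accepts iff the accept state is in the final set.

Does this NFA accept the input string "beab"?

start: ε-closure({0}) = {0,1,2,4,6,8}
'b' @ 1: {5,7}  (accept∈set)
'e' @ 2: {}  — no active states
rest 'ab' ignored (set empty)
final: {}; accept 5 not in set

Answer: REJECT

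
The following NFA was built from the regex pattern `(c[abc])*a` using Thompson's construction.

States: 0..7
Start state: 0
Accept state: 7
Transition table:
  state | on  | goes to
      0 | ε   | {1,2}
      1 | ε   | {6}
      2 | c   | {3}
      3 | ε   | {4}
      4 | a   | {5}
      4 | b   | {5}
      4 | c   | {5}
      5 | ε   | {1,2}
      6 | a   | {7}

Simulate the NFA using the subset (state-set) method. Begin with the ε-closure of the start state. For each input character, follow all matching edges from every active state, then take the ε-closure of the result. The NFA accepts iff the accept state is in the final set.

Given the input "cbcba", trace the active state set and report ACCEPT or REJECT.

S₀ = ε-closure({0}) = {0,1,2,6}
'c' @ 1: {3,4}
'b' @ 2: {1,2,5,6}
'c' @ 3: {3,4}
'b' @ 4: {1,2,5,6}
'a' @ 5: {7}  [accepting]
final: {7}; accept 7 in set

Answer: ACCEPT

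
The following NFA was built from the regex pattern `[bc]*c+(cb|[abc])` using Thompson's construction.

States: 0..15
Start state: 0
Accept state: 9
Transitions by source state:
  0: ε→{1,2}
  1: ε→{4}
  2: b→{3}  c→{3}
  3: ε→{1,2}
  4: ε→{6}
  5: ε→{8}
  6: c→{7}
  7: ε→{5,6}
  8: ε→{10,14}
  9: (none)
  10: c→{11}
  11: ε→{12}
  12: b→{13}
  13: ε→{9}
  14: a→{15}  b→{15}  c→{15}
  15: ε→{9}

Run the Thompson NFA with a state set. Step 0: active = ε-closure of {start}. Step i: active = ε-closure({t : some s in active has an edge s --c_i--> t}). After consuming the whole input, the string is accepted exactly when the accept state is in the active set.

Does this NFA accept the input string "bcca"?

initial (ε-close {0}): {0,1,2,4,6}
'b' @ 1: {1,2,3,4,6}
'c' @ 2: {1,2,3,4,5,6,7,8,10,14}
'c' @ 3: {1,2,3,4,5,6,7,8,9,10,11,12,14,15}  [accepting]
'a' @ 4: {9,15}  [accepting]
after full input: {9,15}  (accept=9 in)

Answer: ACCEPT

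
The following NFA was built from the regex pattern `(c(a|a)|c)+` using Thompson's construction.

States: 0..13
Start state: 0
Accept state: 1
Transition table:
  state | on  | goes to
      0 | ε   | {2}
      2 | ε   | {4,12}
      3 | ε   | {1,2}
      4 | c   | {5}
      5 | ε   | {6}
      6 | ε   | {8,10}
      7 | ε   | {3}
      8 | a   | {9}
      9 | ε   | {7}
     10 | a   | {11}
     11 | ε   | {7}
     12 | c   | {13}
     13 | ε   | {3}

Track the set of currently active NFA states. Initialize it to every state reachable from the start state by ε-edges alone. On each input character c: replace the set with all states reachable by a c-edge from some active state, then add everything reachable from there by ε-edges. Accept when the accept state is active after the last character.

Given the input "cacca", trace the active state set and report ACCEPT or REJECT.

S₀ = ε-closure({0}) = {0,2,4,12}
'c' @ 1: {1,2,3,4,5,6,8,10,12,13}  [accepting]
'a' @ 2: {1,2,3,4,7,9,11,12}  [accepting]
'c' @ 3: {1,2,3,4,5,6,8,10,12,13}  [accepting]
'c' @ 4: {1,2,3,4,5,6,8,10,12,13}  [accepting]
'a' @ 5: {1,2,3,4,7,9,11,12}  [accepting]
after full input: {1,2,3,4,7,9,11,12}  (accept=1 in)

Answer: ACCEPT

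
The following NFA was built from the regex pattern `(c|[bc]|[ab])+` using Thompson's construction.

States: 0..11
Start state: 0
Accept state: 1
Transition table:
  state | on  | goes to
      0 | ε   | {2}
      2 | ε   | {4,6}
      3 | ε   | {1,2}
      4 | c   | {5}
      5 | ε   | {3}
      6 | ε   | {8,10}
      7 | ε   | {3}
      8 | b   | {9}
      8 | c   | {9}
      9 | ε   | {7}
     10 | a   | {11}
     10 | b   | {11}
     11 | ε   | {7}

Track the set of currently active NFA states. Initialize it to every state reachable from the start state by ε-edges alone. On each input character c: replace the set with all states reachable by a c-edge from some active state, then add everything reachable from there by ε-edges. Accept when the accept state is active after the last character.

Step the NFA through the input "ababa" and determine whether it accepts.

start: ε-closure({0}) = {0,2,4,6,8,10}
'a' @ 1: {1,2,3,4,6,7,8,10,11}  ✓accept
'b' @ 2: {1,2,3,4,6,7,8,9,10,11}  ✓accept
'a' @ 3: {1,2,3,4,6,7,8,10,11}  ✓accept
'b' @ 4: {1,2,3,4,6,7,8,9,10,11}  ✓accept
'a' @ 5: {1,2,3,4,6,7,8,10,11}  ✓accept
end set {1,2,3,4,6,7,8,10,11} — state 1 in

Answer: ACCEPT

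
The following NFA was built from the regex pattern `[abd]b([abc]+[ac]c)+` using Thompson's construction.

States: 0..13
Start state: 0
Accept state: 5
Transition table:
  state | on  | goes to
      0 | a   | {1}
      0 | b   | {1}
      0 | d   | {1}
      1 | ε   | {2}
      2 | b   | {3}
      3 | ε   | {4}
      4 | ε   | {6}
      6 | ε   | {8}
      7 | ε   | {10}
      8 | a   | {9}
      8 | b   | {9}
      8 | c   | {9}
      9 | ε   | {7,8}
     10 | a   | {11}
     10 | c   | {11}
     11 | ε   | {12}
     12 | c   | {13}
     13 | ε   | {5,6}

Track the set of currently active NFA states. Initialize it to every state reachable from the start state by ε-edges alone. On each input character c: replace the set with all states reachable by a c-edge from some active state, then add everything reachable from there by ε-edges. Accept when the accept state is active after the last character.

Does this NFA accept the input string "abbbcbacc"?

S₀ = ε-closure({0}) = {0}
'a' @ 1: {1,2}
'b' @ 2: {3,4,6,8}
'b' @ 3: {7,8,9,10}
'b' @ 4: {7,8,9,10}
'c' @ 5: {7,8,9,10,11,12}
'b' @ 6: {7,8,9,10}
'a' @ 7: {7,8,9,10,11,12}
'c' @ 8: {5,6,7,8,9,10,11,12,13}  (accept∈set)
'c' @ 9: {5,6,7,8,9,10,11,12,13}  (accept∈set)
end set {5,6,7,8,9,10,11,12,13} — state 5 in

Answer: ACCEPT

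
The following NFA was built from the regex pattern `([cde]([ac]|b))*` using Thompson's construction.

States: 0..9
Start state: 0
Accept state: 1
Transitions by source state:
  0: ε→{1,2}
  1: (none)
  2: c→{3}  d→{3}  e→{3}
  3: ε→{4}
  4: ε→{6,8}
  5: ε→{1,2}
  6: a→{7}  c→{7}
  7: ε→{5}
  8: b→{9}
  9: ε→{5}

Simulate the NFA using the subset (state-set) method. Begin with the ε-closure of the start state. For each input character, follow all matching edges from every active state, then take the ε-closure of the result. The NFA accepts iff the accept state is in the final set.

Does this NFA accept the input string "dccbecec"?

initial (ε-close {0}): {0,1,2}
'd' @ 1: {3,4,6,8}
'c' @ 2: {1,2,5,7}  (accept∈set)
'c' @ 3: {3,4,6,8}
'b' @ 4: {1,2,5,9}  (accept∈set)
'e' @ 5: {3,4,6,8}
'c' @ 6: {1,2,5,7}  (accept∈set)
'e' @ 7: {3,4,6,8}
'c' @ 8: {1,2,5,7}  (accept∈set)
final: {1,2,5,7}; accept 1 in set

Answer: ACCEPT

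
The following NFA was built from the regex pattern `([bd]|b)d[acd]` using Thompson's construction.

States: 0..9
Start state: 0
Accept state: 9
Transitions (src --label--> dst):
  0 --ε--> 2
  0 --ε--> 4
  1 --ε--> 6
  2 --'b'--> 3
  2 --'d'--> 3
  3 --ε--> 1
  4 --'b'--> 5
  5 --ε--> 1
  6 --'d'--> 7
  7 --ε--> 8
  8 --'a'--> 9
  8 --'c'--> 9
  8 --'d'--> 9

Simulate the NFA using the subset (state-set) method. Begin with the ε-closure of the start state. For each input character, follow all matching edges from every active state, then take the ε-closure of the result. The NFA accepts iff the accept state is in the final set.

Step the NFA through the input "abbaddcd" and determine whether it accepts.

Answer: REJECT

Trace:
start: ε-closure({0}) = {0,2,4}
'a' @ 1: {}  — no active states
rest 'bbaddcd' ignored (set empty)
end set {} — state 9 not in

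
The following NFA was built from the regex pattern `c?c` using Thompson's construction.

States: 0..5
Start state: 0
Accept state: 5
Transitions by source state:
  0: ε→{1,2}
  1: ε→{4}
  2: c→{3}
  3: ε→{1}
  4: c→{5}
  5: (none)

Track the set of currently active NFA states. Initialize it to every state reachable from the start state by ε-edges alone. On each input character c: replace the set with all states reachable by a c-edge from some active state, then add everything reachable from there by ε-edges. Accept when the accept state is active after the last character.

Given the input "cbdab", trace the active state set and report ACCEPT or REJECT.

S₀ = ε-closure({0}) = {0,1,2,4}
'c' @ 1: {1,3,4,5}  ✓accept
'b' @ 2: {}  — no active states
rest 'dab' ignored (set empty)
after full input: {}  (accept=5 not in)

Answer: REJECT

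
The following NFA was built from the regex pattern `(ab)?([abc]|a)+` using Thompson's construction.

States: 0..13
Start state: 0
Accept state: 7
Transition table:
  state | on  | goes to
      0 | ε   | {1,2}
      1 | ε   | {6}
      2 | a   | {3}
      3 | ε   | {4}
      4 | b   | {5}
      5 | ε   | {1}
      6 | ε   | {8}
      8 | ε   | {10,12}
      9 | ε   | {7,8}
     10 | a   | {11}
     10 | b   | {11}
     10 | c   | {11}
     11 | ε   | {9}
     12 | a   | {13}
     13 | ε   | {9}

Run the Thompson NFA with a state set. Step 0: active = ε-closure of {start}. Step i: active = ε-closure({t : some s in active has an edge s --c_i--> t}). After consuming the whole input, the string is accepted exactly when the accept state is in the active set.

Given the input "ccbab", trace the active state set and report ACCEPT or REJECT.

Answer: ACCEPT

Trace:
S₀ = ε-closure({0}) = {0,1,2,6,8,10,12}
'c' @ 1: {7,8,9,10,11,12}  ✓accept
'c' @ 2: {7,8,9,10,11,12}  ✓accept
'b' @ 3: {7,8,9,10,11,12}  ✓accept
'a' @ 4: {7,8,9,10,11,12,13}  ✓accept
'b' @ 5: {7,8,9,10,11,12}  ✓accept
final: {7,8,9,10,11,12}; accept 7 in set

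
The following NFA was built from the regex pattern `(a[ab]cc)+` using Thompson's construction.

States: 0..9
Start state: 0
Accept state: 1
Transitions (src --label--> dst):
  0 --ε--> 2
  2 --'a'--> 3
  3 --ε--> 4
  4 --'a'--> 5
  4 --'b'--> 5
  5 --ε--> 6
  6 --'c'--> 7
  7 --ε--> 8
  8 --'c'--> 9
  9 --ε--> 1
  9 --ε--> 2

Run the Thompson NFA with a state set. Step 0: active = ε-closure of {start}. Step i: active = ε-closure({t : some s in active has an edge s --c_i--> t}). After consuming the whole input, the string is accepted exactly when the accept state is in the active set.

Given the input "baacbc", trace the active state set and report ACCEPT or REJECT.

Answer: REJECT

Trace:
initial (ε-close {0}): {0,2}
'b' @ 1: {}  — no active states
rest 'aacbc' ignored (set empty)
end set {} — state 1 not in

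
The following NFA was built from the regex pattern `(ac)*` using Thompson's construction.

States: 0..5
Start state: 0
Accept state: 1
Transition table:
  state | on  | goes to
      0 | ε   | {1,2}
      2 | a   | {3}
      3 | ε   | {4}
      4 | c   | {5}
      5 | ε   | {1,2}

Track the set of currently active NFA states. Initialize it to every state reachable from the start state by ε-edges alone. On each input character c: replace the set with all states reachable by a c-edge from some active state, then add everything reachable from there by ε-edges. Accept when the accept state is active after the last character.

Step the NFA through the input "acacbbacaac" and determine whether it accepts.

Answer: REJECT

Steps:
start: ε-closure({0}) = {0,1,2}
'a' @ 1: {3,4}
'c' @ 2: {1,2,5}  (accept∈set)
'a' @ 3: {3,4}
'c' @ 4: {1,2,5}  (accept∈set)
'b' @ 5: {}  — no active states
rest 'bacaac' ignored (set empty)
end set {} — state 1 not in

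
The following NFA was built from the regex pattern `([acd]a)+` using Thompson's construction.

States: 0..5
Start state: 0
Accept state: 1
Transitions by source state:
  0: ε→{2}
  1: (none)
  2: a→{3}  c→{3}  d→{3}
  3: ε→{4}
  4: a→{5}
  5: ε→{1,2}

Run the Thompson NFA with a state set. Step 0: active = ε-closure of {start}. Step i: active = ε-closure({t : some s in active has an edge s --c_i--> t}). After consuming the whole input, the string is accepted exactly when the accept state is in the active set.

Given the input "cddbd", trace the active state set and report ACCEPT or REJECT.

S₀ = ε-closure({0}) = {0,2}
'c' @ 1: {3,4}
'd' @ 2: {}  — no active states
rest 'dbd' ignored (set empty)
after full input: {}  (accept=1 not in)

Answer: REJECT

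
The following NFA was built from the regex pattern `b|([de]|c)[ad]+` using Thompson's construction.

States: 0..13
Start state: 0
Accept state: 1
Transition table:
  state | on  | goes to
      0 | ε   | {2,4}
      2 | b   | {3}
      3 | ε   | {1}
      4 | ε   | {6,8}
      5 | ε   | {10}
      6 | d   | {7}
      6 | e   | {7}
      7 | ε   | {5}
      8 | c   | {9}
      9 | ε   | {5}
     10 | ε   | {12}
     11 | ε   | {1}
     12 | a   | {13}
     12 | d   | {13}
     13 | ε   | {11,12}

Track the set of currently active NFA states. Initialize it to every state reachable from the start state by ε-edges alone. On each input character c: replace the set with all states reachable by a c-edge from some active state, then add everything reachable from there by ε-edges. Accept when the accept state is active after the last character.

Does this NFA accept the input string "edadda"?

Answer: ACCEPT

Steps:
start: ε-closure({0}) = {0,2,4,6,8}
'e' @ 1: {5,7,10,12}
'd' @ 2: {1,11,12,13}  ✓accept
'a' @ 3: {1,11,12,13}  ✓accept
'd' @ 4: {1,11,12,13}  ✓accept
'd' @ 5: {1,11,12,13}  ✓accept
'a' @ 6: {1,11,12,13}  ✓accept
final: {1,11,12,13}; accept 1 in set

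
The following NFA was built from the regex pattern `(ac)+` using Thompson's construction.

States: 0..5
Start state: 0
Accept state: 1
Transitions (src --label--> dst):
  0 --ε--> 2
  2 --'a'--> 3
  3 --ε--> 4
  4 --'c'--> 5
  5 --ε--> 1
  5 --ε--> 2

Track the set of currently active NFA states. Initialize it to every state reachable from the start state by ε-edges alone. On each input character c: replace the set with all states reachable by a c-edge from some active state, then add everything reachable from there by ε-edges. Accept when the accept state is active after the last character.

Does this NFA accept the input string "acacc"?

S₀ = ε-closure({0}) = {0,2}
'a' @ 1: {3,4}
'c' @ 2: {1,2,5}  (accept∈set)
'a' @ 3: {3,4}
'c' @ 4: {1,2,5}  (accept∈set)
'c' @ 5: {}  — dead — no transitions
after full input: {}  (accept=1 not in)

Answer: REJECT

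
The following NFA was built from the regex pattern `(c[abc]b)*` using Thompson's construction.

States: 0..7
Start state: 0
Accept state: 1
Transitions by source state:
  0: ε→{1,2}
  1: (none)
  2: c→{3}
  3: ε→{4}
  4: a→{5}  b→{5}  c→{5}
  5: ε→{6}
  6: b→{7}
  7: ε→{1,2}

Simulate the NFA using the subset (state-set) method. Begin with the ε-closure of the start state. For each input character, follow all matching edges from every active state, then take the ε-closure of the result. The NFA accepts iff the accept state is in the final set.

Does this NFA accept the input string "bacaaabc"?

Answer: REJECT

Trace:
S₀ = ε-closure({0}) = {0,1,2}
'b' @ 1: {}  — state set empty
rest 'acaaabc' ignored (set empty)
end set {} — state 1 not in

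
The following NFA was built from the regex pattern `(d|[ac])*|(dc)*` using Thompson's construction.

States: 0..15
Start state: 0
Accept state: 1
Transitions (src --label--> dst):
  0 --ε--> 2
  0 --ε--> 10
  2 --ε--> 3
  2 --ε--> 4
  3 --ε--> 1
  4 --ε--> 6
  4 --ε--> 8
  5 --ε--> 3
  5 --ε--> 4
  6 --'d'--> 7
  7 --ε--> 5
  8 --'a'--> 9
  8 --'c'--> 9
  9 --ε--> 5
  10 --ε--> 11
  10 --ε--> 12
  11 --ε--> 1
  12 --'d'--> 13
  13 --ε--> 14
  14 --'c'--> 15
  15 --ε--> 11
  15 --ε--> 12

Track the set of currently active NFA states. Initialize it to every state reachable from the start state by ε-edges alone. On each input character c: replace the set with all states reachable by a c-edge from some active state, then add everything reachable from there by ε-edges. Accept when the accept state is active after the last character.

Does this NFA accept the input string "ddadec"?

Answer: REJECT

Steps:
initial (ε-close {0}): {0,1,2,3,4,6,8,10,11,12}
'd' @ 1: {1,3,4,5,6,7,8,13,14}  (accept∈set)
'd' @ 2: {1,3,4,5,6,7,8}  (accept∈set)
'a' @ 3: {1,3,4,5,6,8,9}  (accept∈set)
'd' @ 4: {1,3,4,5,6,7,8}  (accept∈set)
'e' @ 5: {}  — dead — no transitions
rest 'c' ignored (set empty)
after full input: {}  (accept=1 not in)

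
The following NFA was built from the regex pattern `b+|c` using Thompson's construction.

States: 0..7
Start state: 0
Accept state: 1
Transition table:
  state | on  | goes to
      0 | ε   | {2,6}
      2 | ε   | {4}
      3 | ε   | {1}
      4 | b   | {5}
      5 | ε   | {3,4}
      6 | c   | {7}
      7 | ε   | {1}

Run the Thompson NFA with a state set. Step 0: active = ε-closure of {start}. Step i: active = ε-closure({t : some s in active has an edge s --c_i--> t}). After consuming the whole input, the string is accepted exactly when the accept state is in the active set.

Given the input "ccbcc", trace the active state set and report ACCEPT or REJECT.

start: ε-closure({0}) = {0,2,4,6}
'c' @ 1: {1,7}  ✓accept
'c' @ 2: {}  — dead — no transitions
rest 'bcc' ignored (set empty)
after full input: {}  (accept=1 not in)

Answer: REJECT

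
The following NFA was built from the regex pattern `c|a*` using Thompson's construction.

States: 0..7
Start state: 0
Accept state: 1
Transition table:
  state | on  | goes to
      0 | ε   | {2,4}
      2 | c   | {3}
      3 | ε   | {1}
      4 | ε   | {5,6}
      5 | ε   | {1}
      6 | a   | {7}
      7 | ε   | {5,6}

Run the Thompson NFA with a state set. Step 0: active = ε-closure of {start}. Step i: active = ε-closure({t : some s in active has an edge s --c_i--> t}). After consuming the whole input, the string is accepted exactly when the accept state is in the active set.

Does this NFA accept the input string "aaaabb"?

Answer: REJECT

Trace:
S₀ = ε-closure({0}) = {0,1,2,4,5,6}
'a' @ 1: {1,5,6,7}  ✓accept
'a' @ 2: {1,5,6,7}  ✓accept
'a' @ 3: {1,5,6,7}  ✓accept
'a' @ 4: {1,5,6,7}  ✓accept
'b' @ 5: {}  — no active states
rest 'b' ignored (set empty)
after full input: {}  (accept=1 not in)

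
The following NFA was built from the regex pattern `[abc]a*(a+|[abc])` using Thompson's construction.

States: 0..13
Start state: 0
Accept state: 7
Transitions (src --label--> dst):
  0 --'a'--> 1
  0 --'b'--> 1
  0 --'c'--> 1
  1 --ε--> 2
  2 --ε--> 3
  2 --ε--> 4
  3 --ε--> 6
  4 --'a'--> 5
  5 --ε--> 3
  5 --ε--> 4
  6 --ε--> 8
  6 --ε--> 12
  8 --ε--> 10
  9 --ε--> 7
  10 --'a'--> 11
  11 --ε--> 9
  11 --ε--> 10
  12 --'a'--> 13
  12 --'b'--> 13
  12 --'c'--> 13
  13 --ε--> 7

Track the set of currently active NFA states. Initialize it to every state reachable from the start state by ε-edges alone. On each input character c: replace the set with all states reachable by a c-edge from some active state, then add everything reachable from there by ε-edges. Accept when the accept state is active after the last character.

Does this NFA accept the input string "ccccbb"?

Answer: REJECT

Trace:
start: ε-closure({0}) = {0}
'c' @ 1: {1,2,3,4,6,8,10,12}
'c' @ 2: {7,13}  ✓accept
'c' @ 3: {}  — dead — no transitions
rest 'cbb' ignored (set empty)
final: {}; accept 7 not in set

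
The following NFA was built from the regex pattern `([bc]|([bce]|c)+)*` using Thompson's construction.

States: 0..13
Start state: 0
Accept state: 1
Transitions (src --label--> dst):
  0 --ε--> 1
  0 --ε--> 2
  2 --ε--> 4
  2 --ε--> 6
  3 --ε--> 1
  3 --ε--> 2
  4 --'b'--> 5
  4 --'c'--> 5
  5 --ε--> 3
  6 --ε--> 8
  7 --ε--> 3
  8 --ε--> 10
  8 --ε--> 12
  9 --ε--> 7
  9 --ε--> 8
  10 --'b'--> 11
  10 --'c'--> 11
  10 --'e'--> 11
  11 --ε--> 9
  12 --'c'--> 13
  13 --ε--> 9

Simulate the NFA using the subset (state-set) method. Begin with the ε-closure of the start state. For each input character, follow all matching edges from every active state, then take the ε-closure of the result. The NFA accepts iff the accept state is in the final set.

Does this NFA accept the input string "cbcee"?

start: ε-closure({0}) = {0,1,2,4,6,8,10,12}
'c' @ 1: {1,2,3,4,5,6,7,8,9,10,11,12,13}  [accepting]
'b' @ 2: {1,2,3,4,5,6,7,8,9,10,11,12}  [accepting]
'c' @ 3: {1,2,3,4,5,6,7,8,9,10,11,12,13}  [accepting]
'e' @ 4: {1,2,3,4,6,7,8,9,10,11,12}  [accepting]
'e' @ 5: {1,2,3,4,6,7,8,9,10,11,12}  [accepting]
end set {1,2,3,4,6,7,8,9,10,11,12} — state 1 in

Answer: ACCEPT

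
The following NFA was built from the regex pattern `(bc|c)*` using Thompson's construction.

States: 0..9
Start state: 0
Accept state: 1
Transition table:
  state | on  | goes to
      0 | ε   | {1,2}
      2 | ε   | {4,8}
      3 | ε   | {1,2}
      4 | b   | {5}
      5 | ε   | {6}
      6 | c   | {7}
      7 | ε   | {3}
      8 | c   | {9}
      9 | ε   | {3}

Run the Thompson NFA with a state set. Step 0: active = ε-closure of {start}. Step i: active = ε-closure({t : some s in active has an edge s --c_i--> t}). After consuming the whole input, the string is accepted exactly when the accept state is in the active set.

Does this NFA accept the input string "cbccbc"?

S₀ = ε-closure({0}) = {0,1,2,4,8}
'c' @ 1: {1,2,3,4,8,9}  [accepting]
'b' @ 2: {5,6}
'c' @ 3: {1,2,3,4,7,8}  [accepting]
'c' @ 4: {1,2,3,4,8,9}  [accepting]
'b' @ 5: {5,6}
'c' @ 6: {1,2,3,4,7,8}  [accepting]
end set {1,2,3,4,7,8} — state 1 in

Answer: ACCEPT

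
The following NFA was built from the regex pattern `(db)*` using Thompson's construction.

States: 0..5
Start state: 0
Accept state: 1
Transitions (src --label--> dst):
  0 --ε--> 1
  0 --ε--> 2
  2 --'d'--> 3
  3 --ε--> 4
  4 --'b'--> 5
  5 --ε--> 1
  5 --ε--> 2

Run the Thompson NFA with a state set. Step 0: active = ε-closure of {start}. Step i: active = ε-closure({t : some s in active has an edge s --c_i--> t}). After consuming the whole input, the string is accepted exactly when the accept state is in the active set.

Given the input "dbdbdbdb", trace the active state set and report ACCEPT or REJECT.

initial (ε-close {0}): {0,1,2}
'd' @ 1: {3,4}
'b' @ 2: {1,2,5}  (accept∈set)
'd' @ 3: {3,4}
'b' @ 4: {1,2,5}  (accept∈set)
'd' @ 5: {3,4}
'b' @ 6: {1,2,5}  (accept∈set)
'd' @ 7: {3,4}
'b' @ 8: {1,2,5}  (accept∈set)
final: {1,2,5}; accept 1 in set

Answer: ACCEPT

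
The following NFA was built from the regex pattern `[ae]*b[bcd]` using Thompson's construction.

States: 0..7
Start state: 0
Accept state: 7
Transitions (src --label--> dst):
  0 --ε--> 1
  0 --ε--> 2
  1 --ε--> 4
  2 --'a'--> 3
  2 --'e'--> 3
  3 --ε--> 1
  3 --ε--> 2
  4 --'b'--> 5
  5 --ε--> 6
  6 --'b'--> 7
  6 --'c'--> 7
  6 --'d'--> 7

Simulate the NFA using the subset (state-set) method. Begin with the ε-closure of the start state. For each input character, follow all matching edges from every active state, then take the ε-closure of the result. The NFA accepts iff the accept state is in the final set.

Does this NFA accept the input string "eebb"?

Answer: ACCEPT

Derivation:
initial (ε-close {0}): {0,1,2,4}
'e' @ 1: {1,2,3,4}
'e' @ 2: {1,2,3,4}
'b' @ 3: {5,6}
'b' @ 4: {7}  (accept∈set)
end set {7} — state 7 in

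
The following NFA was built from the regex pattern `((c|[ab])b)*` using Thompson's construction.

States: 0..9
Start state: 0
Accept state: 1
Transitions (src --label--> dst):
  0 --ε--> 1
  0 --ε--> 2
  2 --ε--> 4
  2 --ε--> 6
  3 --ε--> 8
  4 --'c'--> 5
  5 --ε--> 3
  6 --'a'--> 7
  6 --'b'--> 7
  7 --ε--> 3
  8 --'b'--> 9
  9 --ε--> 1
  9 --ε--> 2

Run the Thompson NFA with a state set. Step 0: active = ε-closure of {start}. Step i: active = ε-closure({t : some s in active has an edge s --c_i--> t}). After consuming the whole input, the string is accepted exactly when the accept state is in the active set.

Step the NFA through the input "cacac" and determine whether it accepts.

Answer: REJECT

Steps:
S₀ = ε-closure({0}) = {0,1,2,4,6}
'c' @ 1: {3,5,8}
'a' @ 2: {}  — no active states
rest 'cac' ignored (set empty)
end set {} — state 1 not in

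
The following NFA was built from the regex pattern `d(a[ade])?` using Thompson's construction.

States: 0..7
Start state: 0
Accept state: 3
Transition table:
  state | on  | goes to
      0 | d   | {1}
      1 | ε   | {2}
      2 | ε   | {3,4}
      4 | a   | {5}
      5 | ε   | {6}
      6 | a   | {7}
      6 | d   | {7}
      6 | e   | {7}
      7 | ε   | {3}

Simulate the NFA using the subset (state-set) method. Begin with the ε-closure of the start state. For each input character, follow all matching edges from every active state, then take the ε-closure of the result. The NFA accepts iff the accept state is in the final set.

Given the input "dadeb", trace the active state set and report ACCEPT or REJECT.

Answer: REJECT

Derivation:
initial (ε-close {0}): {0}
'd' @ 1: {1,2,3,4}  [accepting]
'a' @ 2: {5,6}
'd' @ 3: {3,7}  [accepting]
'e' @ 4: {}  — dead — no transitions
rest 'b' ignored (set empty)
final: {}; accept 3 not in set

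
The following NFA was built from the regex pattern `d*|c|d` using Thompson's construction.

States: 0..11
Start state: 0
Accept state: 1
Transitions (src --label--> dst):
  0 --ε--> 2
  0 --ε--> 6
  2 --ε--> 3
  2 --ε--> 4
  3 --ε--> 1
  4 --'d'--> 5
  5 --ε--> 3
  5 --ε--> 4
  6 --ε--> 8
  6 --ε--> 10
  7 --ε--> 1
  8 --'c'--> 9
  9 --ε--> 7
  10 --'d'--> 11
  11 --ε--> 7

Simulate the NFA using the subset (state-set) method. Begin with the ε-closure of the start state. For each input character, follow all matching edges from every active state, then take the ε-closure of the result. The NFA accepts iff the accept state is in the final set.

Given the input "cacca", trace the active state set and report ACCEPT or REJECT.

S₀ = ε-closure({0}) = {0,1,2,3,4,6,8,10}
'c' @ 1: {1,7,9}  ✓accept
'a' @ 2: {}  — state set empty
rest 'cca' ignored (set empty)
end set {} — state 1 not in

Answer: REJECT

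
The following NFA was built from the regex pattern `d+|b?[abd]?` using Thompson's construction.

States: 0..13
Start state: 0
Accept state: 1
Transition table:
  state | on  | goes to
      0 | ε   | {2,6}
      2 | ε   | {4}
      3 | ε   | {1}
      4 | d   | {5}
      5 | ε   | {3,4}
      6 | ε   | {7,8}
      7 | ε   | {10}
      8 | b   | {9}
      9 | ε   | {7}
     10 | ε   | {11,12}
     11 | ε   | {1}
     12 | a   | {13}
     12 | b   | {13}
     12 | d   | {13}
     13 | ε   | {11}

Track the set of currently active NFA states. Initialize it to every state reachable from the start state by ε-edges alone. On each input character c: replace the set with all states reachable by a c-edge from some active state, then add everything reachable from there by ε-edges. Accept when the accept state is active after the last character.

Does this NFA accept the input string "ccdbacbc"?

Answer: REJECT

Derivation:
start: ε-closure({0}) = {0,1,2,4,6,7,8,10,11,12}
'c' @ 1: {}  — no active states
rest 'cdbacbc' ignored (set empty)
final: {}; accept 1 not in set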